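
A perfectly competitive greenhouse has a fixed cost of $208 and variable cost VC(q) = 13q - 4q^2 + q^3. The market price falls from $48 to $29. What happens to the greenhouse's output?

MC = 13 - 8q + 3q^2; the shutdown threshold is min AVC = $9 (at q = 2).
With P = $48 above the shutdown price, P = MC gives q = 5.
At P = $29 ≥ min AVC, set P = MC: q = 4. The firm stays open but cuts output.

Output falls from 5 to 4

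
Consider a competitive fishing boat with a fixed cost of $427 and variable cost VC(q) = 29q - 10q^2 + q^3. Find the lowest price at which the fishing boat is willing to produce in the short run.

The firm shuts down when price falls below the minimum of average variable cost. AVC = VC/q = 29 - 10q + q^2.
At the minimum of AVC, MC = AVC. MC = 29 - 20q + 3q^2; setting MC = AVC gives 2q^2 - 10q = 0, so q = 5. min AVC = 4.
So the shutdown price is $4.

$4 per unit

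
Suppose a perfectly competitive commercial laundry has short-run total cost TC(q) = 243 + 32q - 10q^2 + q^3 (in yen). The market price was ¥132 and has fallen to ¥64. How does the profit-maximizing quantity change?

Output falls from 10 to 8

AVC = 32 - 10q + q^2, minimized at q = 5 where min AVC = ¥7. MC = 32 - 20q + 3q^2.
With P = ¥132 above the shutdown price, P = MC gives q = 10.
At P = ¥64 ≥ min AVC, set P = MC: q = 8. The firm stays open but cuts output.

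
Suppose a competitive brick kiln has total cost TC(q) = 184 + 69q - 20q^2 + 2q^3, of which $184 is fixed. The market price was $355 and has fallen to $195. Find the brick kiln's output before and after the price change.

Output falls from 11 to 9

MC = 69 - 40q + 6q^2; the shutdown threshold is min AVC = $19 (at q = 5).
With P = $355 above the shutdown price, P = MC gives q = 11.
At P = $195 ≥ min AVC, set P = MC: q = 9. The firm stays open but cuts output.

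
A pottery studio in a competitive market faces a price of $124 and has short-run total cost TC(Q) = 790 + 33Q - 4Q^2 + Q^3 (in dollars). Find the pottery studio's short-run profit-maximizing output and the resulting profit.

AVC = 33 - 4Q + Q^2 has its minimum $29 at Q = 2; price $124 clears that bar, so the firm operates.
With MC = 33 - 8Q + 3Q^2, P = MC on the upward-sloping part at Q* = 7.
TR = 124·7 = 868. TC = 790 + 378 = 1168. Profit = 868 − 1168 = -$300.
That loss of $300 beats the $790 the firm would lose by shutting down; producing recovers $490 of fixed cost.

Profit = -$300 at Q = 7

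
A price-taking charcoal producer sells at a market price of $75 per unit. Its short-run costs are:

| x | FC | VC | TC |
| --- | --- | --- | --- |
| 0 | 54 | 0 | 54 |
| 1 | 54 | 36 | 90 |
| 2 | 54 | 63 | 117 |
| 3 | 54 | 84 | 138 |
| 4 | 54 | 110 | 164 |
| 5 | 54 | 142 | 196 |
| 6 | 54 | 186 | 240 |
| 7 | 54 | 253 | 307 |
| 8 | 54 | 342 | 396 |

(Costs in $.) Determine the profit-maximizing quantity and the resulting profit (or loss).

x = 7; profit = $218

Compute π = P·x − TC at each output: x=0: -54; x=1: -15; x=2: 33; x=3: 87; x=4: 136; x=5: 179; x=6: 210; x=7: 218; x=8: 204.
Profit is maximized at x = 7. AVC there is 253/7 = $36.14 ≤ P, so producing beats shutting down (which would give -$54).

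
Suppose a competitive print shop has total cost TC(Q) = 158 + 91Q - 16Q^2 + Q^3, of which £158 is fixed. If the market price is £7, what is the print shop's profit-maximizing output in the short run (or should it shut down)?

Variable cost is VC = 91Q - 16Q^2 + Q^3, so AVC = VC/Q = 91 - 16Q + Q^2 and MC = dTC/dQ = 91 - 32Q + 3Q^2.
AVC is minimized where dAVC/dQ = -16 + 2Q = 0, at Q = 8; min AVC = 91 - 16·8 + 8^2 = £27.
P = £7 lies below min AVC = £27; no output level covers variable cost.
Best response: produce nothing and absorb the £158 fixed cost.

Shut down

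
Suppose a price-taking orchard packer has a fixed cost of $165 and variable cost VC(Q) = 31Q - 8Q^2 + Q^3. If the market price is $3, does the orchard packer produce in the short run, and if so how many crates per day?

Variable cost is VC = 31Q - 8Q^2 + Q^3, so AVC = VC/Q = 31 - 8Q + Q^2 and MC = dTC/dQ = 31 - 16Q + 3Q^2.
The AVC parabola has its vertex at Q = 8/2 = 4, where AVC = 31 - 8·4 + 4^2 = $15.
With P < min AVC ($3 < $15), every unit sold adds to the loss.
Shutting down limits the loss to fixed cost, $165.

Shut down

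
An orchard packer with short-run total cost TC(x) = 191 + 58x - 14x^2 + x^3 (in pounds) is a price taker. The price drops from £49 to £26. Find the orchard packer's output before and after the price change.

AVC = 58 - 14x + x^2, minimized at x = 7 where min AVC = £9. MC = 58 - 28x + 3x^2.
At P = £49 ≥ min AVC, set P = MC on the rising branch: x = 9.
At P = £26 ≥ min AVC, set P = MC: x = 8. The firm stays open but cuts output.

Output falls from 9 to 8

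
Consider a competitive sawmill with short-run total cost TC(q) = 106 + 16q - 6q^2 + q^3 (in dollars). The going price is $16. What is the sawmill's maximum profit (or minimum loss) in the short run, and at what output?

Profit = -$74 at q = 4

AVC = 16 - 6q + q^2; min AVC = $7 at q = 3. Since P = $16 ≥ min AVC, the firm produces.
MC = 16 - 12q + 3q^2. Setting P = MC and taking the root on the rising branch gives q* = 4.
TR = 16·4 = 64. TC = 106 + 32 = 138. Profit = 64 − 138 = -$74.
Shutting down would mean losing the fixed cost of $106, so operating at a loss of $74 is better by $32.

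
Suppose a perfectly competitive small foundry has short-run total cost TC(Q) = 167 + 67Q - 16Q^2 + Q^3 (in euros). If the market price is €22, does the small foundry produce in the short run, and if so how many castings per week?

Produce at Q = 9

From TC, MC = TC'(Q) = 67 - 32Q + 3Q^2 and AVC = VC/Q = 67 - 16Q + Q^2.
AVC is minimized where dAVC/dQ = -16 + 2Q = 0, at Q = 8; min AVC = 67 - 16·8 + 8^2 = €3.
Since P = €22 ≥ min AVC = €3, price covers variable cost and the firm should produce.
P = MC gives 45 - 32Q + 3Q^2 = 0, with roots 5/3 and 9. Take the larger (rising MC): Q* = 9.
Check: AVC at Q = 9 is €4 ≤ P, so revenue covers variable cost.
Profit = P·Q − TC = 22·9 − 203 = -€5, a loss, but smaller than the €167 fixed cost the firm would lose by shutting down.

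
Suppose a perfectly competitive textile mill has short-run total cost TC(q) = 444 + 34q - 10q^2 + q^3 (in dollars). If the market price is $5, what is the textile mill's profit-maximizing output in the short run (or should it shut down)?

Shut down

From TC, MC = TC'(q) = 34 - 20q + 3q^2 and AVC = VC/q = 34 - 10q + q^2.
The AVC parabola has its vertex at q = 10/2 = 5, where AVC = 34 - 10·5 + 5^2 = $9.
P = $5 lies below min AVC = $9; no output level covers variable cost.
Shutting down limits the loss to fixed cost, $444.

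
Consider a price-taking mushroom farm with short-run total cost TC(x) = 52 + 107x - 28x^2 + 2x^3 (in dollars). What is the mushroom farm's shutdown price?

The shutdown price is the minimum of AVC. VC = 107x - 28x^2 + 2x^3, so AVC = 107 - 28x + 2x^2.
At the minimum of AVC, MC = AVC. MC = 107 - 56x + 6x^2; setting MC = AVC gives 4x^2 - 28x = 0, so x = 7. min AVC = 9.
For P < $9 the firm produces nothing.

$9 per unit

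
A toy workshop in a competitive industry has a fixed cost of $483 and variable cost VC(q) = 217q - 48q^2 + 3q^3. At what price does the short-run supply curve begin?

The shutdown price is the minimum of AVC. VC = 217q - 48q^2 + 3q^3, so AVC = 217 - 48q + 3q^2.
At the minimum of AVC, MC = AVC. MC = 217 - 96q + 9q^2; setting MC = AVC gives 6q^2 - 48q = 0, so q = 8. min AVC = 25.
So the shutdown price is $25.

$25 per unit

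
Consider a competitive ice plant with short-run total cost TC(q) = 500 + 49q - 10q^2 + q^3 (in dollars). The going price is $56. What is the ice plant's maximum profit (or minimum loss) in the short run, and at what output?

Profit = -$304 at q = 7

AVC = 49 - 10q + q^2; min AVC = $24 at q = 5. Since P = $56 ≥ min AVC, the firm produces.
MC = 49 - 20q + 3q^2. Setting P = MC and taking the root on the rising branch gives q* = 7.
TR = 56·7 = 392. TC = 500 + 196 = 696. Profit = 392 − 696 = -$304.
That loss of $304 beats the $500 the firm would lose by shutting down; producing recovers $196 of fixed cost.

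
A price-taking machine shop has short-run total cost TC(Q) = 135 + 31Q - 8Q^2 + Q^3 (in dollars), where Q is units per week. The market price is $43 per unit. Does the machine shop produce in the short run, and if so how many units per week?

Strip out fixed cost: VC = 31Q - 8Q^2 + Q^3. Then AVC = 31 - 8Q + Q^2 and MC = 31 - 16Q + 3Q^2.
AVC hits its minimum where MC = AVC, at Q = 4, giving min AVC = 31 - 8·4 + 4^2 = $15.
Because $43 ≥ $15, revenue can cover variable cost; the firm operates.
Set P = MC: 43 = 31 - 16Q + 3Q^2 → -12 - 16Q + 3Q^2 = 0. The roots are Q = -2/3 and Q = 6; the profit-maximizing output is on the rising part of MC, so Q* = 6.
Check: AVC at Q = 6 is $19 ≤ P, so revenue covers variable cost.
Profit = P·Q − TC = 43·6 − 249 = $9.

Produce at Q = 6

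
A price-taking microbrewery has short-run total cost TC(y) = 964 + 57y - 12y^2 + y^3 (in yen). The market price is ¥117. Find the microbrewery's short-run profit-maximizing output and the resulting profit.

AVC = 57 - 12y + y^2 has its minimum ¥21 at y = 6; price ¥117 clears that bar, so the firm operates.
With MC = 57 - 24y + 3y^2, P = MC on the upward-sloping part at y* = 10.
TR = 117·10 = 1170. TC = 964 + 370 = 1334. Profit = 1170 − 1334 = -¥164.
By producing, the firm covers all variable cost plus ¥800 of fixed cost; shutting down would lose the full ¥964.

Profit = -¥164 at y = 10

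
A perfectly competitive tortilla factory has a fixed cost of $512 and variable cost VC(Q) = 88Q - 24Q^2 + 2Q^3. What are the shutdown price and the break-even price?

Shutdown price = min AVC. AVC = 88 - 24Q + 2Q^2, with vertex at Q = 6 and minimum $16.
ATC = 512/Q + 88 - 24Q + 2Q^2. Setting dATC/dQ = −512/Q^2 − 24 + 4Q = 0 gives Q = 8 (since 4·8^3 − 24·8^2 = 512).
min ATC = 512/8 + 88 − 24·8 + 2·8^2 = $88. That is the break-even price.
Between these two prices the firm operates at a loss; above $88 it earns a profit.

Shutdown price = $16; break-even price = $88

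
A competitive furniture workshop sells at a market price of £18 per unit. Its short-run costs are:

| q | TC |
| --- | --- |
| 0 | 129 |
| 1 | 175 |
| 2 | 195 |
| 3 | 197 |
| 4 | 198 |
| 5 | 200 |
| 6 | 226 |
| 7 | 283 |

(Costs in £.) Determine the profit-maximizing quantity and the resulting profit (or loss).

Profit at each row (π = 18q − TC): q=0: -129; q=1: -157; q=2: -159; q=3: -143; q=4: -126; q=5: -110; q=6: -118; q=7: -157.
Profit is maximized at q = 5. AVC there is 71/5 = £14.20 ≤ P, so producing beats shutting down (which would give -£129).

q = 5; profit = -£110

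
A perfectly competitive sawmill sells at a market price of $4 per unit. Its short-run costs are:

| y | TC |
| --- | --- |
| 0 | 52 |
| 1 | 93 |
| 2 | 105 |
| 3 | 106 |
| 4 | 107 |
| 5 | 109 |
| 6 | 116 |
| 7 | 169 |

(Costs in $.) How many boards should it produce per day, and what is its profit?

Compute π = P·y − TC at each output: y=0: -52; y=1: -89; y=2: -97; y=3: -94; y=4: -91; y=5: -89; y=6: -92; y=7: -141.
Profit is highest at y = 0. Equivalently, the lowest AVC in the table is 64/6 ≈ $10.67 at y = 6, and P = $4 falls below it — price never covers variable cost, so the firm shuts down and loses only its fixed cost.

y = 0 (shut down); profit = -$52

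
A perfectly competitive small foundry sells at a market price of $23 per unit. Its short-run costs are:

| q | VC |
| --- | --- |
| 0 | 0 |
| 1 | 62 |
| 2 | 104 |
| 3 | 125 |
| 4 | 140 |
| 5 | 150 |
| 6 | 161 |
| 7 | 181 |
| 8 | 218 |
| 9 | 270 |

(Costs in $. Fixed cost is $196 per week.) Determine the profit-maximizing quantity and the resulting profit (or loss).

q = 0 (shut down); profit = -$196

Tabulate TR − TC: q=0: -196; q=1: -235; q=2: -254; q=3: -252; q=4: -244; q=5: -231; q=6: -219; q=7: -216; q=8: -230; q=9: -259.
Profit is highest at q = 0. Equivalently, the lowest AVC in the table is 181/7 ≈ $25.86 at q = 7, and P = $23 falls below it — price never covers variable cost, so the firm shuts down and loses only its fixed cost.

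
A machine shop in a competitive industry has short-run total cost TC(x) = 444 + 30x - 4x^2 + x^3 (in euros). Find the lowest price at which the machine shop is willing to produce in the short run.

€26 per unit

The shutdown price is the minimum of AVC. VC = 30x - 4x^2 + x^3, so AVC = 30 - 4x + x^2.
At the minimum of AVC, MC = AVC. MC = 30 - 8x + 3x^2; setting MC = AVC gives 2x^2 - 4x = 0, so x = 2. min AVC = 26.
So the shutdown price is €26.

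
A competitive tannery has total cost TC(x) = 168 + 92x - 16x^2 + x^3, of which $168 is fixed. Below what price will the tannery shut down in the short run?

$28 per unit

Short-run supply begins at min AVC. From VC = 92x - 16x^2 + x^3, AVC = 92 - 16x + x^2.
At the minimum of AVC, MC = AVC. MC = 92 - 32x + 3x^2; setting MC = AVC gives 2x^2 - 16x = 0, so x = 8. min AVC = 28.
So the shutdown price is $28.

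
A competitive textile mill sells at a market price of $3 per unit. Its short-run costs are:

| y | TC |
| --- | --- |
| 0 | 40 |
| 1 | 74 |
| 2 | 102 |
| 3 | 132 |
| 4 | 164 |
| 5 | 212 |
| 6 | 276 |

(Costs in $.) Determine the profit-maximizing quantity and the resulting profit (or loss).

Tabulate TR − TC: y=0: -40; y=1: -71; y=2: -96; y=3: -123; y=4: -152; y=5: -197; y=6: -258.
Profit is highest at y = 0. Equivalently, the lowest AVC in the table is 92/3 ≈ $30.67 at y = 3, and P = $3 falls below it — price never covers variable cost, so the firm shuts down and loses only its fixed cost.

y = 0 (shut down); profit = -$40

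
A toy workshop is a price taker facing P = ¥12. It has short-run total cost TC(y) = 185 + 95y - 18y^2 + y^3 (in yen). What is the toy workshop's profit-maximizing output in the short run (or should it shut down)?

Shut down

Variable cost is VC = 95y - 18y^2 + y^3, so AVC = VC/y = 95 - 18y + y^2 and MC = dTC/dy = 95 - 36y + 3y^2.
AVC hits its minimum where MC = AVC, at y = 9, giving min AVC = 95 - 18·9 + 9^2 = ¥14.
Since P = ¥12 < min AVC = ¥14, price fails to cover variable cost at any output.
Best response: produce nothing and absorb the ¥185 fixed cost.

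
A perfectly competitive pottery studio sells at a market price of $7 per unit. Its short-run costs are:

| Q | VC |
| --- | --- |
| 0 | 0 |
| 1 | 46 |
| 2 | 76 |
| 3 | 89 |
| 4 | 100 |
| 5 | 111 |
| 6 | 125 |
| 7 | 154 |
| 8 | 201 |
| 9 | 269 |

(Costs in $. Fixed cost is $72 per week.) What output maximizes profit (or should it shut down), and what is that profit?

Q = 0 (shut down); profit = -$72

Tabulate TR − TC: Q=0: -72; Q=1: -111; Q=2: -134; Q=3: -140; Q=4: -144; Q=5: -148; Q=6: -155; Q=7: -177; Q=8: -217; Q=9: -278.
Profit is highest at Q = 0. Equivalently, the lowest AVC in the table is 125/6 ≈ $20.83 at Q = 6, and P = $7 falls below it — price never covers variable cost, so the firm shuts down and loses only its fixed cost.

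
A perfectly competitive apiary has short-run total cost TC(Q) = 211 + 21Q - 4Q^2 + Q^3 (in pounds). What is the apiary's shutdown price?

The firm shuts down when price falls below the minimum of average variable cost. AVC = VC/Q = 21 - 4Q + Q^2.
dAVC/dQ = -4 + 2Q = 0 gives Q = 2. min AVC = 21 - 4·2 + 2^2 = 17.
The firm shuts down for any P below £17.

£17 per unit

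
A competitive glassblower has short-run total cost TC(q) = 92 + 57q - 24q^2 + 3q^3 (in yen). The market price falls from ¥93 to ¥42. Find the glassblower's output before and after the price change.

MC = 57 - 48q + 9q^2; the shutdown threshold is min AVC = ¥9 (at q = 4).
At P = ¥93 ≥ min AVC, set P = MC on the rising branch: q = 6.
At P = ¥42 ≥ min AVC, set P = MC: q = 5. The firm stays open but cuts output.

Output falls from 6 to 5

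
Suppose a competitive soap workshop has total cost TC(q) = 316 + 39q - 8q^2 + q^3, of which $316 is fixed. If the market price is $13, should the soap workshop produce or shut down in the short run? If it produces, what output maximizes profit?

Shut down

From TC, MC = TC'(q) = 39 - 16q + 3q^2 and AVC = VC/q = 39 - 8q + q^2.
AVC is minimized where dAVC/dq = -8 + 2q = 0, at q = 4; min AVC = 39 - 8·4 + 4^2 = $23.
With P < min AVC ($13 < $23), every unit sold adds to the loss.
Shutting down limits the loss to fixed cost, $316.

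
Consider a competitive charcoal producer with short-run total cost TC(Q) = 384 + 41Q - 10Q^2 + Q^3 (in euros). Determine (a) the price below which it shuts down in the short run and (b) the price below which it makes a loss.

Shutdown price = €16; break-even price = €73

Shutdown price = min AVC. AVC = 41 - 10Q + Q^2, with vertex at Q = 5 and minimum €16.
ATC = 384/Q + 41 - 10Q + Q^2. Setting dATC/dQ = −384/Q^2 − 10 + 2Q = 0 gives Q = 8 (since 2·8^3 − 10·8^2 = 384).
min ATC = 384/8 + 41 − 10·8 + 8^2 = €73. That is the break-even price.
For €16 ≤ P < €73 the firm produces at a loss; below €16 it shuts down.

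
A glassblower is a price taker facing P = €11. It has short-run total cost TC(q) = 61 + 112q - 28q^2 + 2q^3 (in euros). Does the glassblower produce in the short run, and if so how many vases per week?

Variable cost is VC = 112q - 28q^2 + 2q^3, so AVC = VC/q = 112 - 28q + 2q^2 and MC = dTC/dq = 112 - 56q + 6q^2.
The AVC parabola has its vertex at q = 28/4 = 7, where AVC = 112 - 28·7 + 2·7^2 = €14.
P = €11 lies below min AVC = €14; no output level covers variable cost.
Best response: produce nothing and absorb the €61 fixed cost.

Shut down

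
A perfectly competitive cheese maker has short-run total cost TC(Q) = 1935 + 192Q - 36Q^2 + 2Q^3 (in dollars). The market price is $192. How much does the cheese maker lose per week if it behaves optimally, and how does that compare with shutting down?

AVC = 192 - 36Q + 2Q^2 has its minimum $30 at Q = 9; price $192 clears that bar, so the firm operates.
MC = 192 - 72Q + 6Q^2. Setting P = MC and taking the root on the rising branch gives Q* = 12.
TR = 192·12 = 2304. TC = 1935 + 576 = 2511. Profit = 2304 − 2511 = -$207.
Shutting down would mean losing the fixed cost of $1935, so operating at a loss of $207 is better by $1728.

Profit = -$207 at Q = 12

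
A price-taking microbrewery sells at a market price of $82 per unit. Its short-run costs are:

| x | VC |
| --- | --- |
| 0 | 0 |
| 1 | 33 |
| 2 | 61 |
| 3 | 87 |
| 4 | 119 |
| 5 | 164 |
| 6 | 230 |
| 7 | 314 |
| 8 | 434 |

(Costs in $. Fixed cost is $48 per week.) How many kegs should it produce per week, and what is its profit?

x = 6; profit = $214

Tabulate TR − TC: x=0: -48; x=1: 1; x=2: 55; x=3: 111; x=4: 161; x=5: 198; x=6: 214; x=7: 212; x=8: 174.
Profit is maximized at x = 6. AVC there is 230/6 = $38.33 ≤ P, so producing beats shutting down (which would give -$48).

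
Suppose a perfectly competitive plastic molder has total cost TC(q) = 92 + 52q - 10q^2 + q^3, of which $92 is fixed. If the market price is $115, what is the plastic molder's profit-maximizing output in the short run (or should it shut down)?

Strip out fixed cost: VC = 52q - 10q^2 + q^3. Then AVC = 52 - 10q + q^2 and MC = 52 - 20q + 3q^2.
The AVC parabola has its vertex at q = 10/2 = 5, where AVC = 52 - 10·5 + 5^2 = $27.
P = $115 exceeds min AVC = $27, so the firm stays open.
P = MC gives -63 - 20q + 3q^2 = 0, with roots -7/3 and 9. Take the larger (rising MC): q* = 9.
Check: AVC at q = 9 is $43 ≤ P, so revenue covers variable cost.
Profit = P·q − TC = 115·9 − 479 = $556.

Produce at q = 9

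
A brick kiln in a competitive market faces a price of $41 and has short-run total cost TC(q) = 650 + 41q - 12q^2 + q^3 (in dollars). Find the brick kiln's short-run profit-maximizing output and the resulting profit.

AVC = 41 - 12q + q^2; min AVC = $5 at q = 6. Since P = $41 ≥ min AVC, the firm produces.
With MC = 41 - 24q + 3q^2, P = MC on the upward-sloping part at q* = 8.
TR = 41·8 = 328. TC = 650 + 72 = 722. Profit = 328 − 722 = -$394.
That loss of $394 beats the $650 the firm would lose by shutting down; producing recovers $256 of fixed cost.

Profit = -$394 at q = 8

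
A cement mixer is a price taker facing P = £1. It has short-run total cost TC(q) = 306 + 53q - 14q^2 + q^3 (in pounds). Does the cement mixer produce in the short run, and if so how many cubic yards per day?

Shut down

Variable cost is VC = 53q - 14q^2 + q^3, so AVC = VC/q = 53 - 14q + q^2 and MC = dTC/dq = 53 - 28q + 3q^2.
AVC hits its minimum where MC = AVC, at q = 7, giving min AVC = 53 - 14·7 + 7^2 = £4.
With P < min AVC (£1 < £4), every unit sold adds to the loss.
The firm minimizes its loss by shutting down and losing only its fixed cost of £306.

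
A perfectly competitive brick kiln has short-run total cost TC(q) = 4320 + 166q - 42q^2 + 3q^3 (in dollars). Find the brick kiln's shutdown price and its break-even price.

Shutdown price = $19; break-even price = $454

AVC = 166 - 42q + 3q^2; minimized at q = 7, giving min AVC = $19. That is the shutdown price.
ATC = 4320/q + 166 - 42q + 3q^2. Setting dATC/dq = −4320/q^2 − 42 + 6q = 0 gives q = 12 (since 6·12^3 − 42·12^2 = 4320).
min ATC = 4320/12 + 166 − 42·12 + 3·12^2 = $454. That is the break-even price.
For $19 ≤ P < $454 the firm produces at a loss; below $19 it shuts down.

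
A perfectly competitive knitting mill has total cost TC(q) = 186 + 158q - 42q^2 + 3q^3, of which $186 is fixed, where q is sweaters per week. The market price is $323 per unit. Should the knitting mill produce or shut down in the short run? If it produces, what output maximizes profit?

Produce at q = 11

Variable cost is VC = 158q - 42q^2 + 3q^3, so AVC = VC/q = 158 - 42q + 3q^2 and MC = dTC/dq = 158 - 84q + 9q^2.
AVC is minimized where dAVC/dq = -42 + 6q = 0, at q = 7; min AVC = 158 - 42·7 + 3·7^2 = $11.
Because $323 ≥ $11, revenue can cover variable cost; the firm operates.
Solving P = MC: -165 - 84q + 9q^2 = 0 ⇒ q = -5/3 or 11. On the upward-sloping branch, q* = 11.
Check: AVC at q = 11 is $59 ≤ P, so revenue covers variable cost.
Profit = P·q − TC = 323·11 − 835 = $2718.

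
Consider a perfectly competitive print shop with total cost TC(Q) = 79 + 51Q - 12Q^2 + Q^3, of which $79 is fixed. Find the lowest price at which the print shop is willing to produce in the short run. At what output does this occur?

$15 per unit, at Q = 6

Short-run supply begins at min AVC. From VC = 51Q - 12Q^2 + Q^3, AVC = 51 - 12Q + Q^2.
At the minimum of AVC, MC = AVC. MC = 51 - 24Q + 3Q^2; setting MC = AVC gives 2Q^2 - 12Q = 0, so Q = 6. min AVC = 15.
The firm shuts down for any P below $15.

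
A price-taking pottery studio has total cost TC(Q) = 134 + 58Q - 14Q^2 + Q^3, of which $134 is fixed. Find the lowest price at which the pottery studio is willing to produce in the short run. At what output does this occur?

$9 per unit, at Q = 7

The shutdown price is the minimum of AVC. VC = 58Q - 14Q^2 + Q^3, so AVC = 58 - 14Q + Q^2.
dAVC/dQ = -14 + 2Q = 0 gives Q = 7. min AVC = 58 - 14·7 + 7^2 = 9.
So the shutdown price is $9.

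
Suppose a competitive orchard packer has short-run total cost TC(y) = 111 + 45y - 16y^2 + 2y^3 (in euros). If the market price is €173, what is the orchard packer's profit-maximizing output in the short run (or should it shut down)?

Produce at y = 8

From TC, MC = TC'(y) = 45 - 32y + 6y^2 and AVC = VC/y = 45 - 16y + 2y^2.
AVC is minimized where dAVC/dy = -16 + 4y = 0, at y = 4; min AVC = 45 - 16·4 + 2·4^2 = €13.
Since P = €173 ≥ min AVC = €13, price covers variable cost and the firm should produce.
Set P = MC: 173 = 45 - 32y + 6y^2 → -128 - 32y + 6y^2 = 0. The roots are y = -8/3 and y = 8; the profit-maximizing output is on the rising part of MC, so y* = 8.
Check: AVC at y = 8 is €45 ≤ P, so revenue covers variable cost.
Profit = P·y − TC = 173·8 − 471 = €913.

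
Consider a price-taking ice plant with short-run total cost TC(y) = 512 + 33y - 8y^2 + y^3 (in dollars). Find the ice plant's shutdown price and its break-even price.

Shutdown price = min AVC. AVC = 33 - 8y + y^2, with vertex at y = 4 and minimum $17.
ATC = 512/y + 33 - 8y + y^2. Setting dATC/dy = −512/y^2 − 8 + 2y = 0 gives y = 8 (since 2·8^3 − 8·8^2 = 512).
min ATC = 512/8 + 33 − 8·8 + 8^2 = $97. That is the break-even price.
For $17 ≤ P < $97 the firm produces at a loss; below $17 it shuts down.

Shutdown price = $17; break-even price = $97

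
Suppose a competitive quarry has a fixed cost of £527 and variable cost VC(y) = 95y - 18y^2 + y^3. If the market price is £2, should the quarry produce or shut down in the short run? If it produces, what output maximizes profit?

Variable cost is VC = 95y - 18y^2 + y^3, so AVC = VC/y = 95 - 18y + y^2 and MC = dTC/dy = 95 - 36y + 3y^2.
AVC is minimized where dAVC/dy = -18 + 2y = 0, at y = 9; min AVC = 95 - 18·9 + 9^2 = £14.
With P < min AVC (£2 < £14), every unit sold adds to the loss.
The firm minimizes its loss by shutting down and losing only its fixed cost of £527.

Shut down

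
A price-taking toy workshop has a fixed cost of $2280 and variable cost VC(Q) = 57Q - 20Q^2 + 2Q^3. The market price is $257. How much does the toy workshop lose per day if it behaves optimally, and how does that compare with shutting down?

AVC = 57 - 20Q + 2Q^2 has its minimum $7 at Q = 5; price $257 clears that bar, so the firm operates.
MC = 57 - 40Q + 6Q^2. Setting P = MC and taking the root on the rising branch gives Q* = 10.
TR = 257·10 = 2570. TC = 2280 + 570 = 2850. Profit = 2570 − 2850 = -$280.
That loss of $280 beats the $2280 the firm would lose by shutting down; producing recovers $2000 of fixed cost.

Profit = -$280 at Q = 10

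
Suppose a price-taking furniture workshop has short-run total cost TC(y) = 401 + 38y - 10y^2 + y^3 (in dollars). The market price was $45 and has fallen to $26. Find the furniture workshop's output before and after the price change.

MC = 38 - 20y + 3y^2; the shutdown threshold is min AVC = $13 (at y = 5).
With P = $45 above the shutdown price, P = MC gives y = 7.
At P = $26 ≥ min AVC, set P = MC: y = 6. The firm stays open but cuts output.

Output falls from 7 to 6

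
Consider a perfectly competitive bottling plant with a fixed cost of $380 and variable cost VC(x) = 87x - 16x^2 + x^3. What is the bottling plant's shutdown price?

$23 per unit

Short-run supply begins at min AVC. From VC = 87x - 16x^2 + x^3, AVC = 87 - 16x + x^2.
At the minimum of AVC, MC = AVC. MC = 87 - 32x + 3x^2; setting MC = AVC gives 2x^2 - 16x = 0, so x = 8. min AVC = 23.
The firm shuts down for any P below $23.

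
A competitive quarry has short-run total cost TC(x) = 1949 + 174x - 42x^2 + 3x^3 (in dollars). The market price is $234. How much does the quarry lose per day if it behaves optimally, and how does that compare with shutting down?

Profit = -$149 at x = 10

AVC = 174 - 42x + 3x^2; min AVC = $27 at x = 7. Since P = $234 ≥ min AVC, the firm produces.
With MC = 174 - 84x + 9x^2, P = MC on the upward-sloping part at x* = 10.
TR = 234·10 = 2340. TC = 1949 + 540 = 2489. Profit = 2340 − 2489 = -$149.
That loss of $149 beats the $1949 the firm would lose by shutting down; producing recovers $1800 of fixed cost.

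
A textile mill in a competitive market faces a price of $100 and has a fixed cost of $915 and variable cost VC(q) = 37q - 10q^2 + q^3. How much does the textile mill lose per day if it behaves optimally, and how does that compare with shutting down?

AVC = 37 - 10q + q^2 has its minimum $12 at q = 5; price $100 clears that bar, so the firm operates.
With MC = 37 - 20q + 3q^2, P = MC on the upward-sloping part at q* = 9.
TR = 100·9 = 900. TC = 915 + 252 = 1167. Profit = 900 − 1167 = -$267.
Shutting down would mean losing the fixed cost of $915, so operating at a loss of $267 is better by $648.

Profit = -$267 at q = 9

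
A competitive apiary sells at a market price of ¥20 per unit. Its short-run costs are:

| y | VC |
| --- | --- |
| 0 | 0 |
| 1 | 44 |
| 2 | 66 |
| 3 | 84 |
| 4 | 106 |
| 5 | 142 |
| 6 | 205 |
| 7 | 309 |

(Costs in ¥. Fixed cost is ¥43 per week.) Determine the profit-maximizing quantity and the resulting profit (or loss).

Tabulate TR − TC: y=0: -43; y=1: -67; y=2: -69; y=3: -67; y=4: -69; y=5: -85; y=6: -128; y=7: -212.
Profit is highest at y = 0. Equivalently, the lowest AVC in the table is 106/4 ≈ ¥26.50 at y = 4, and P = ¥20 falls below it — price never covers variable cost, so the firm shuts down and loses only its fixed cost.

y = 0 (shut down); profit = -¥43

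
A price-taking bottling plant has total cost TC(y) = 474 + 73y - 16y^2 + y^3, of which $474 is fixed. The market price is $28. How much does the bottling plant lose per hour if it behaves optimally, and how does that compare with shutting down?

Profit = -$312 at y = 9

AVC = 73 - 16y + y^2; min AVC = $9 at y = 8. Since P = $28 ≥ min AVC, the firm produces.
With MC = 73 - 32y + 3y^2, P = MC on the upward-sloping part at y* = 9.
TR = 28·9 = 252. TC = 474 + 90 = 564. Profit = 252 − 564 = -$312.
That loss of $312 beats the $474 the firm would lose by shutting down; producing recovers $162 of fixed cost.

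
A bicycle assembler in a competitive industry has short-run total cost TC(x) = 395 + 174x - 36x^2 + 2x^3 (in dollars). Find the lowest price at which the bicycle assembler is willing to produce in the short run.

$12 per unit

Short-run supply begins at min AVC. From VC = 174x - 36x^2 + 2x^3, AVC = 174 - 36x + 2x^2.
At the minimum of AVC, MC = AVC. MC = 174 - 72x + 6x^2; setting MC = AVC gives 4x^2 - 36x = 0, so x = 9. min AVC = 12.
So the shutdown price is $12.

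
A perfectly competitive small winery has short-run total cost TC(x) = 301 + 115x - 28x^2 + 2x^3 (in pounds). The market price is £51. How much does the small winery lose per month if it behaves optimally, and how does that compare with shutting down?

Profit = -£45 at x = 8

AVC = 115 - 28x + 2x^2; min AVC = £17 at x = 7. Since P = £51 ≥ min AVC, the firm produces.
MC = 115 - 56x + 6x^2. Setting P = MC and taking the root on the rising branch gives x* = 8.
TR = 51·8 = 408. TC = 301 + 152 = 453. Profit = 408 − 453 = -£45.
Shutting down would mean losing the fixed cost of £301, so operating at a loss of £45 is better by £256.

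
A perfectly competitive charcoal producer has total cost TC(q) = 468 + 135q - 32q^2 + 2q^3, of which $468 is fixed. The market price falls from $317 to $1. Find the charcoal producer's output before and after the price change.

AVC = 135 - 32q + 2q^2, minimized at q = 8 where min AVC = $7. MC = 135 - 64q + 6q^2.
With P = $317 above the shutdown price, P = MC gives q = 13.
At P = $1 < min AVC = $7, price no longer covers variable cost at any output, so the firm shuts down: q = 0.

Output falls from 13 to 0 (the firm shuts down)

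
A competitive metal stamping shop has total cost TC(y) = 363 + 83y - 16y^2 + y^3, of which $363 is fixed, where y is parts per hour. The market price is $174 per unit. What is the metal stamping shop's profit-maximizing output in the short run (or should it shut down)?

From TC, MC = TC'(y) = 83 - 32y + 3y^2 and AVC = VC/y = 83 - 16y + y^2.
AVC hits its minimum where MC = AVC, at y = 8, giving min AVC = 83 - 16·8 + 8^2 = $19.
Since P = $174 ≥ min AVC = $19, price covers variable cost and the firm should produce.
P = MC gives -91 - 32y + 3y^2 = 0, with roots -7/3 and 13. Take the larger (rising MC): y* = 13.
Check: AVC at y = 13 is $44 ≤ P, so revenue covers variable cost.
Profit = P·y − TC = 174·13 − 935 = $1327.

Produce at y = 13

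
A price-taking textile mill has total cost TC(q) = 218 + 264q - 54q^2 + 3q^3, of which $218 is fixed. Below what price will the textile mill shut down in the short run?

The firm shuts down when price falls below the minimum of average variable cost. AVC = VC/q = 264 - 54q + 3q^2.
At the minimum of AVC, MC = AVC. MC = 264 - 108q + 9q^2; setting MC = AVC gives 6q^2 - 54q = 0, so q = 9. min AVC = 21.
The firm shuts down for any P below $21.

$21 per unit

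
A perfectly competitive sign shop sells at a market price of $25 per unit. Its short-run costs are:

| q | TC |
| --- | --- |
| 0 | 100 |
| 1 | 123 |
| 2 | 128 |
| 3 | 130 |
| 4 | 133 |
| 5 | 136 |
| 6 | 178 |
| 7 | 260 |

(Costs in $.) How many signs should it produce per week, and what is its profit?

Compute π = P·q − TC at each output: q=0: -100; q=1: -98; q=2: -78; q=3: -55; q=4: -33; q=5: -11; q=6: -28; q=7: -85.
Profit is maximized at q = 5. AVC there is 36/5 = $7.20 ≤ P, so producing beats shutting down (which would give -$100).

q = 5; profit = -$11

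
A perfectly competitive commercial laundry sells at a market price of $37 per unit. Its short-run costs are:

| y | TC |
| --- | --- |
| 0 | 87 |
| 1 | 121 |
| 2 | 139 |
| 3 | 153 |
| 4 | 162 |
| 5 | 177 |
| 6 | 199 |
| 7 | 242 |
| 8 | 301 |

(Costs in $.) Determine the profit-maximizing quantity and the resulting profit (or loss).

Compute π = P·y − TC at each output: y=0: -87; y=1: -84; y=2: -65; y=3: -42; y=4: -14; y=5: 8; y=6: 23; y=7: 17; y=8: -5.
Profit is maximized at y = 6. AVC there is 112/6 = $18.67 ≤ P, so producing beats shutting down (which would give -$87).

y = 6; profit = $23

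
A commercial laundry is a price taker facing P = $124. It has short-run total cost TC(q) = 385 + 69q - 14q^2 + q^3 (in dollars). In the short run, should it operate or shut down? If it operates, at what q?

From TC, MC = TC'(q) = 69 - 28q + 3q^2 and AVC = VC/q = 69 - 14q + q^2.
AVC is minimized where dAVC/dq = -14 + 2q = 0, at q = 7; min AVC = 69 - 14·7 + 7^2 = $20.
Since P = $124 ≥ min AVC = $20, price covers variable cost and the firm should produce.
P = MC gives -55 - 28q + 3q^2 = 0, with roots -5/3 and 11. Take the larger (rising MC): q* = 11.
Check: AVC at q = 11 is $36 ≤ P, so revenue covers variable cost.
Profit = P·q − TC = 124·11 − 781 = $583.

Produce at q = 11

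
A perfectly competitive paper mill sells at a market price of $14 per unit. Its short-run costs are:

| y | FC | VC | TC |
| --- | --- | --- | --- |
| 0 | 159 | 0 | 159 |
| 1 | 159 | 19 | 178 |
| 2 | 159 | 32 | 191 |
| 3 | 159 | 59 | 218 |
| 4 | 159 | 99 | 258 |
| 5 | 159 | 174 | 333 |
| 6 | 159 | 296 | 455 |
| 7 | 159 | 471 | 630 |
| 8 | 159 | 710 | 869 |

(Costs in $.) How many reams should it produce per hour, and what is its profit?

Profit at each row (π = 14y − TC): y=0: -159; y=1: -164; y=2: -163; y=3: -176; y=4: -202; y=5: -263; y=6: -371; y=7: -532; y=8: -757.
Profit is highest at y = 0. Equivalently, the lowest AVC in the table is 32/2 ≈ $16 at y = 2, and P = $14 falls below it — price never covers variable cost, so the firm shuts down and loses only its fixed cost.

y = 0 (shut down); profit = -$159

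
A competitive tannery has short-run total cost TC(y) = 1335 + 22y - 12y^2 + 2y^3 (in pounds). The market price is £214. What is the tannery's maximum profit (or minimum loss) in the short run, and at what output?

Profit = -£55 at y = 8

AVC = 22 - 12y + 2y^2 has its minimum £4 at y = 3; price £214 clears that bar, so the firm operates.
With MC = 22 - 24y + 6y^2, P = MC on the upward-sloping part at y* = 8.
TR = 214·8 = 1712. TC = 1335 + 432 = 1767. Profit = 1712 − 1767 = -£55.
Shutting down would mean losing the fixed cost of £1335, so operating at a loss of £55 is better by £1280.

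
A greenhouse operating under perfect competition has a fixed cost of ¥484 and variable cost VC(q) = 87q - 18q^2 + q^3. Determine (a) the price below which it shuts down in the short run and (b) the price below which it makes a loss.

Shutdown price = min AVC. AVC = 87 - 18q + q^2, with vertex at q = 9 and minimum ¥6.
ATC = 484/q + 87 - 18q + q^2. Setting dATC/dq = −484/q^2 − 18 + 2q = 0 gives q = 11 (since 2·11^3 − 18·11^2 = 484).
min ATC = 484/11 + 87 − 18·11 + 11^2 = ¥54. That is the break-even price.
Between these two prices the firm operates at a loss; above ¥54 it earns a profit.

Shutdown price = ¥6; break-even price = ¥54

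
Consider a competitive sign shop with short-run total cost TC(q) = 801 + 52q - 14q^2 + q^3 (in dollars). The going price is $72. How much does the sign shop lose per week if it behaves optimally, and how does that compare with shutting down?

Profit = -$201 at q = 10

AVC = 52 - 14q + q^2 has its minimum $3 at q = 7; price $72 clears that bar, so the firm operates.
MC = 52 - 28q + 3q^2. Setting P = MC and taking the root on the rising branch gives q* = 10.
TR = 72·10 = 720. TC = 801 + 120 = 921. Profit = 720 − 921 = -$201.
That loss of $201 beats the $801 the firm would lose by shutting down; producing recovers $600 of fixed cost.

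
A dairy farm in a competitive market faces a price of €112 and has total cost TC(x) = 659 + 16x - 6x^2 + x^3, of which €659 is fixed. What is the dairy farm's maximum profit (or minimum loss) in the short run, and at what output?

AVC = 16 - 6x + x^2 has its minimum €7 at x = 3; price €112 clears that bar, so the firm operates.
MC = 16 - 12x + 3x^2. Setting P = MC and taking the root on the rising branch gives x* = 8.
TR = 112·8 = 896. TC = 659 + 256 = 915. Profit = 896 − 915 = -€19.
By producing, the firm covers all variable cost plus €640 of fixed cost; shutting down would lose the full €659.

Profit = -€19 at x = 8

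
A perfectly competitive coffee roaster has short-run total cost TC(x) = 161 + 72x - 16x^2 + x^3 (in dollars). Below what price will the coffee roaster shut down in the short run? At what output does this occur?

The firm shuts down when price falls below the minimum of average variable cost. AVC = VC/x = 72 - 16x + x^2.
dAVC/dx = -16 + 2x = 0 gives x = 8. min AVC = 72 - 16·8 + 8^2 = 8.
So the shutdown price is $8.

$8 per unit, at x = 8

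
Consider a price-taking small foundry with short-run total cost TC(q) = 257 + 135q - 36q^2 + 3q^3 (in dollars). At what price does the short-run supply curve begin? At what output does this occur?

The firm shuts down when price falls below the minimum of average variable cost. AVC = VC/q = 135 - 36q + 3q^2.
At the minimum of AVC, MC = AVC. MC = 135 - 72q + 9q^2; setting MC = AVC gives 6q^2 - 36q = 0, so q = 6. min AVC = 27.
So the shutdown price is $27.

$27 per unit, at q = 6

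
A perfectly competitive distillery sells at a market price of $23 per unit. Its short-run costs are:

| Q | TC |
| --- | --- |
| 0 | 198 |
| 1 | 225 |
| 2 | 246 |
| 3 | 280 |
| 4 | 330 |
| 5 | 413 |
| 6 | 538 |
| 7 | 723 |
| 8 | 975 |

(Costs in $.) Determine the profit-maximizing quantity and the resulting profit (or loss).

Tabulate TR − TC: Q=0: -198; Q=1: -202; Q=2: -200; Q=3: -211; Q=4: -238; Q=5: -298; Q=6: -400; Q=7: -562; Q=8: -791.
Profit is highest at Q = 0. Equivalently, the lowest AVC in the table is 48/2 ≈ $24 at Q = 2, and P = $23 falls below it — price never covers variable cost, so the firm shuts down and loses only its fixed cost.

Q = 0 (shut down); profit = -$198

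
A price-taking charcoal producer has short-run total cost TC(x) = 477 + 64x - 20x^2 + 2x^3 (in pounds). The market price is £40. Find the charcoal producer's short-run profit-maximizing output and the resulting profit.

Profit = -£333 at x = 6

AVC = 64 - 20x + 2x^2 has its minimum £14 at x = 5; price £40 clears that bar, so the firm operates.
With MC = 64 - 40x + 6x^2, P = MC on the upward-sloping part at x* = 6.
TR = 40·6 = 240. TC = 477 + 96 = 573. Profit = 240 − 573 = -£333.
Shutting down would mean losing the fixed cost of £477, so operating at a loss of £333 is better by £144.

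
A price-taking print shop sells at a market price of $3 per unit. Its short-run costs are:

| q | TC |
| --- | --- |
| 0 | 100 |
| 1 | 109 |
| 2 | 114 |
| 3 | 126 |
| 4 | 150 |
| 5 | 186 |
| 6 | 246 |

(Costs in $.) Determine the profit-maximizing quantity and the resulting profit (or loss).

q = 0 (shut down); profit = -$100

Profit at each row (π = 3q − TC): q=0: -100; q=1: -106; q=2: -108; q=3: -117; q=4: -138; q=5: -171; q=6: -228.
Profit is highest at q = 0. Equivalently, the lowest AVC in the table is 14/2 ≈ $7 at q = 2, and P = $3 falls below it — price never covers variable cost, so the firm shuts down and loses only its fixed cost.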